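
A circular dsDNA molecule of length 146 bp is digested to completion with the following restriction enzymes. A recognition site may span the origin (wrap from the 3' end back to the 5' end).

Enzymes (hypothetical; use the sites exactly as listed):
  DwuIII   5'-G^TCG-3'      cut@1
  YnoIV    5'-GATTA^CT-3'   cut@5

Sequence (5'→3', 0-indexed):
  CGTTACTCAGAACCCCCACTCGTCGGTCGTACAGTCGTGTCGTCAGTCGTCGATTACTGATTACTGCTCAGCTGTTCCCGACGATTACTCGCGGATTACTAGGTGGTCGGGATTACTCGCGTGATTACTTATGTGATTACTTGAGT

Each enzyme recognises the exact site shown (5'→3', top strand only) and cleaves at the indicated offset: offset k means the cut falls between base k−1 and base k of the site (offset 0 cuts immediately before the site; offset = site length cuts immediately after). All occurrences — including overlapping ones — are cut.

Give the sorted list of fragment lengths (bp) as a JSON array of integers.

[3,4,5,6,7,7,7,8,8,9,11,12,12,23,24]

Scan for sites:
  DwuIII (GTCG, off=1): starts [21, 25, 33, 38, 45, 48, 105, 144] → cuts [22, 26, 34, 39, 46, 49, 106, 145]
  YnoIV (GATTACT, off=5): starts [51, 58, 82, 93, 110, 122, 134] → cuts [56, 63, 87, 98, 115, 127, 139]

All cut coordinates (distinct, sorted): [22, 26, 34, 39, 46, 49, 56, 63, 87, 98, 106, 115, 127, 139, 145]

Fragment lengths:
  22→26: 4 bp
  26→34: 8 bp
  34→39: 5 bp
  39→46: 7 bp
  46→49: 3 bp
  49→56: 7 bp
  56→63: 7 bp
  63→87: 24 bp
  87→98: 11 bp
  98→106: 8 bp
  106→115: 9 bp
  115→127: 12 bp
  127→139: 12 bp
  139→145: 6 bp
  145→22 (wrap): 146-145+22 = 23 bp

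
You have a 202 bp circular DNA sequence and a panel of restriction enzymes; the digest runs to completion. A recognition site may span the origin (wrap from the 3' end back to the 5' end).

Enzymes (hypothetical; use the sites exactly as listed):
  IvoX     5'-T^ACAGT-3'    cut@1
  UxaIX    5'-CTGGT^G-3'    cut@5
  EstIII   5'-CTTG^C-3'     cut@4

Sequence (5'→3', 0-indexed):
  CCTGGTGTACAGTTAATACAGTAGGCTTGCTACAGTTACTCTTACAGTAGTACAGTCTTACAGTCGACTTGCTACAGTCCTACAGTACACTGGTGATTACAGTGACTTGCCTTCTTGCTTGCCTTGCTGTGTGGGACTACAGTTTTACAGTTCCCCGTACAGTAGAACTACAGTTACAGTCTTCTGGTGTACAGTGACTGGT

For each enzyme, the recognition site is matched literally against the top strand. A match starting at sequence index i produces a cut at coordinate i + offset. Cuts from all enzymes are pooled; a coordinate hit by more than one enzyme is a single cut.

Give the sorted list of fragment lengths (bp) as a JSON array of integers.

Site scan:
  IvoX TACAGT/1: at [7, 16, 30, 42, 50, 58, 72, 80, 97, 137, 145, 157, 168, 174, 189] ⇒ [8, 17, 31, 43, 51, 59, 73, 81, 98, 138, 146, 158, 169, 175, 190]
  UxaIX CTGGTG/5: at [1, 89, 183] ⇒ [6, 94, 188]
  EstIII CTTGC/4: at [25, 67, 105, 113, 117, 122] ⇒ [29, 71, 109, 117, 121, 126]

All cut coordinates (distinct, sorted): [6, 8, 17, 29, 31, 43, 51, 59, 71, 73, 81, 94, 98, 109, 117, 121, 126, 138, 146, 158, 169, 175, 188, 190]

Fragment lengths:
  6→8: 2 bp
  8→17: 9 bp
  17→29: 12 bp
  29→31: 2 bp
  31→43: 12 bp
  43→51: 8 bp
  51→59: 8 bp
  59→71: 12 bp
  71→73: 2 bp
  73→81: 8 bp
  81→94: 13 bp
  94→98: 4 bp
  98→109: 11 bp
  109→117: 8 bp
  117→121: 4 bp
  121→126: 5 bp
  126→138: 12 bp
  138→146: 8 bp
  146→158: 12 bp
  158→169: 11 bp
  169→175: 6 bp
  175→188: 13 bp
  188→190: 2 bp
  190→6 (wrap): 202-190+6 = 18 bp

[2,2,2,2,4,4,5,6,8,8,8,8,8,9,11,11,12,12,12,12,12,13,13,18]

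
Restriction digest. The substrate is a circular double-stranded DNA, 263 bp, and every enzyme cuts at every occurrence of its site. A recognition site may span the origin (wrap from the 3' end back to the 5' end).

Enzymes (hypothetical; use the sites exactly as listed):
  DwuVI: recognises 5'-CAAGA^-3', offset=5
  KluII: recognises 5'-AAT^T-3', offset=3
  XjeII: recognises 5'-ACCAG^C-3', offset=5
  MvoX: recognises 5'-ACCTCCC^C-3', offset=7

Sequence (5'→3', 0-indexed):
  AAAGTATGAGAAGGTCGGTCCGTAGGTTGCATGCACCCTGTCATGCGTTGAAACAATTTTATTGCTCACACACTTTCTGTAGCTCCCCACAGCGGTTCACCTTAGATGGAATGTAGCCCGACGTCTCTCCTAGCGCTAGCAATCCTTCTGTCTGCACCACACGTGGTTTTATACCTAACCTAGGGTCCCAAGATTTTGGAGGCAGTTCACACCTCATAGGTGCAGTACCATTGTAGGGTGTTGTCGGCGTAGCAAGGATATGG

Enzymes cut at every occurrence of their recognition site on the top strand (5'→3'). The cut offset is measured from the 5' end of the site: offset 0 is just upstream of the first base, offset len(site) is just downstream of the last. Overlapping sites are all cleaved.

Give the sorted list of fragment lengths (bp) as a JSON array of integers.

Scan for sites:
  DwuVI (CAAGA, off=5): starts [188] → cuts [193]
  KluII (AATT, off=3): starts [54] → cuts [57]
  XjeII (ACCAGC, off=5): no sites
  MvoX (ACCTCCCC, off=7): no sites

Pooled cuts: [57, 193]

Fragment lengths:
  57→193: 136 bp
  193→57 (wrap): 263-193+57 = 127 bp

[127,136]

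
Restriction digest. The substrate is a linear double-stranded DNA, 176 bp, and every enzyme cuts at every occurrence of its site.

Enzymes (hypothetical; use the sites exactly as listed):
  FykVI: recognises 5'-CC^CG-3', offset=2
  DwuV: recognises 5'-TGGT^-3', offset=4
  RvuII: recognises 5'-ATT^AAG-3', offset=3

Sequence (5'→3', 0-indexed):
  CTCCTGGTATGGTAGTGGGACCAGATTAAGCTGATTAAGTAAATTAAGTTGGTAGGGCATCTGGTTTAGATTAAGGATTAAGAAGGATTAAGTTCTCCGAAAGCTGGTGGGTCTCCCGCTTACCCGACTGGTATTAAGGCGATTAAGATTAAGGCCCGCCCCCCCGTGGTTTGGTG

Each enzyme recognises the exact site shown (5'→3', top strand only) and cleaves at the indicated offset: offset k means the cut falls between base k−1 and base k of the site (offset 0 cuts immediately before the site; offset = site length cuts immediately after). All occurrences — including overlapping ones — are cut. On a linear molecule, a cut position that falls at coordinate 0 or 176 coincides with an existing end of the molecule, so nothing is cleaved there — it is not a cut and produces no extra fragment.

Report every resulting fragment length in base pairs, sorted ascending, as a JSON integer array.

Scan for sites:
  FykVI (CCCG, off=2): starts [114, 122, 154, 162] → cuts [116, 124, 156, 164]
  DwuV (TGGT, off=4): starts [4, 9, 49, 61, 104, 128, 166, 171] → cuts [8, 13, 53, 65, 108, 132, 170, 175]
  RvuII (ATTAAG, off=3): starts [24, 33, 42, 69, 76, 86, 132, 141, 147] → cuts [27, 36, 45, 72, 79, 89, 135, 144, 150]

Pooled cuts: [8, 13, 27, 36, 45, 53, 65, 72, 79, 89, 108, 116, 124, 132, 135, 144, 150, 156, 164, 170, 175]

Fragments:
  [0,8): 8 bp
  [8,13): 5 bp
  [13,27): 14 bp
  [27,36): 9 bp
  [36,45): 9 bp
  [45,53): 8 bp
  [53,65): 12 bp
  [65,72): 7 bp
  [72,79): 7 bp
  [79,89): 10 bp
  [89,108): 19 bp
  [108,116): 8 bp
  [116,124): 8 bp
  [124,132): 8 bp
  [132,135): 3 bp
  [135,144): 9 bp
  [144,150): 6 bp
  [150,156): 6 bp
  [156,164): 8 bp
  [164,170): 6 bp
  [170,175): 5 bp
  [175,176): 1 bp

[1,3,5,5,6,6,6,7,7,8,8,8,8,8,8,9,9,9,10,12,14,19]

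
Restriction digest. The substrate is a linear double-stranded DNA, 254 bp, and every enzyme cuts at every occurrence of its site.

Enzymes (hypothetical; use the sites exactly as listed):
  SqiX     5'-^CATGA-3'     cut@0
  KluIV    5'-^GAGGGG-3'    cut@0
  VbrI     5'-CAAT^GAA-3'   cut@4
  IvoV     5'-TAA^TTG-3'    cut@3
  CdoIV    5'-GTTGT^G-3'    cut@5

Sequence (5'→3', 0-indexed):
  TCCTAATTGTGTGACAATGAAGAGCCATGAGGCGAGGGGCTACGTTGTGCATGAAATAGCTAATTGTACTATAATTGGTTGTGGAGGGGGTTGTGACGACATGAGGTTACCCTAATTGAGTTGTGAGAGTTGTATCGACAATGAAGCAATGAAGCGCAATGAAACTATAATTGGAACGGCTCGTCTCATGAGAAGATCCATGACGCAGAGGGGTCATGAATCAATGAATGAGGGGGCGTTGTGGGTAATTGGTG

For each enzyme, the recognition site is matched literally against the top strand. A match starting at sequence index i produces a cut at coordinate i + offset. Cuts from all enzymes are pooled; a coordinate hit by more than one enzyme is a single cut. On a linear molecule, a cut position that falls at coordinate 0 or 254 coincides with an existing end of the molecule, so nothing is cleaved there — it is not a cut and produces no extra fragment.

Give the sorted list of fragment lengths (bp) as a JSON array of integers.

Per-enzyme occurrences:
  SqiX (CATGA, off=0): starts [25, 49, 99, 186, 198, 214] → cuts [25, 49, 99, 186, 198, 214]
  KluIV (GAGGGG, off=0): starts [33, 83, 207, 229] → cuts [33, 83, 207, 229]
  VbrI (CAATGAA, off=4): starts [14, 138, 146, 156, 221] → cuts [18, 142, 150, 160, 225]
  IvoV (TAATTG, off=3): starts [3, 60, 71, 112, 167, 245] → cuts [6, 63, 74, 115, 170, 248]
  CdoIV (GTTGTG, off=5): starts [43, 77, 89, 119, 237] → cuts [48, 82, 94, 124, 242]

Pooled cuts: [6, 18, 25, 33, 48, 49, 63, 74, 82, 83, 94, 99, 115, 124, 142, 150, 160, 170, 186, 198, 207, 214, 225, 229, 242, 248]

Fragments:
  [0,6): 6 bp
  [6,18): 12 bp
  [18,25): 7 bp
  [25,33): 8 bp
  [33,48): 15 bp
  [48,49): 1 bp
  [49,63): 14 bp
  [63,74): 11 bp
  [74,82): 8 bp
  [82,83): 1 bp
  [83,94): 11 bp
  [94,99): 5 bp
  [99,115): 16 bp
  [115,124): 9 bp
  [124,142): 18 bp
  [142,150): 8 bp
  [150,160): 10 bp
  [160,170): 10 bp
  [170,186): 16 bp
  [186,198): 12 bp
  [198,207): 9 bp
  [207,214): 7 bp
  [214,225): 11 bp
  [225,229): 4 bp
  [229,242): 13 bp
  [242,248): 6 bp
  [248,254): 6 bp

[1,1,4,5,6,6,6,7,7,8,8,8,9,9,10,10,11,11,11,12,12,13,14,15,16,16,18]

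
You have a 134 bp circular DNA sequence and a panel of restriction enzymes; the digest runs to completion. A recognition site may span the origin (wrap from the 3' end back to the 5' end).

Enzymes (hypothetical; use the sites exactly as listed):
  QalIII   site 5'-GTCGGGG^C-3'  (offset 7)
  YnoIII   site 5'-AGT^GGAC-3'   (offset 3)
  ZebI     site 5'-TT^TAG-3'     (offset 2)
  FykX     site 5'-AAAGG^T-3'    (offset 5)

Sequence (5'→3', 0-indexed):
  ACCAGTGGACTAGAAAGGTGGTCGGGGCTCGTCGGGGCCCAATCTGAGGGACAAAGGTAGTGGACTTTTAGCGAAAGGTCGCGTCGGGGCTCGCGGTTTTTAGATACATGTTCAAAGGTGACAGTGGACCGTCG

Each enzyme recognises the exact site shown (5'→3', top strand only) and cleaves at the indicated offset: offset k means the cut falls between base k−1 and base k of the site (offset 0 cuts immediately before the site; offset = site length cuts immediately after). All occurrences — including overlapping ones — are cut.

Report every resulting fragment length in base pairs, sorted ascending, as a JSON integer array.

[4,7,7,9,10,10,11,11,12,15,18,20]

Scan for sites:
  QalIII GTCGGGGC/7: at [20, 30, 82] ⇒ [27, 37, 89]
  YnoIII AGTGGAC/3: at [3, 58, 122] ⇒ [6, 61, 125]
  ZebI TTTAG/2: at [66, 98] ⇒ [68, 100]
  FykX AAAGGT/5: at [13, 52, 73, 113] ⇒ [18, 57, 78, 118]

All cut coordinates (distinct, sorted): [6, 18, 27, 37, 57, 61, 68, 78, 89, 100, 118, 125]

Fragment lengths:
  6→18: 12 bp
  18→27: 9 bp
  27→37: 10 bp
  37→57: 20 bp
  57→61: 4 bp
  61→68: 7 bp
  68→78: 10 bp
  78→89: 11 bp
  89→100: 11 bp
  100→118: 18 bp
  118→125: 7 bp
  125→6 (wrap): 134-125+6 = 15 bp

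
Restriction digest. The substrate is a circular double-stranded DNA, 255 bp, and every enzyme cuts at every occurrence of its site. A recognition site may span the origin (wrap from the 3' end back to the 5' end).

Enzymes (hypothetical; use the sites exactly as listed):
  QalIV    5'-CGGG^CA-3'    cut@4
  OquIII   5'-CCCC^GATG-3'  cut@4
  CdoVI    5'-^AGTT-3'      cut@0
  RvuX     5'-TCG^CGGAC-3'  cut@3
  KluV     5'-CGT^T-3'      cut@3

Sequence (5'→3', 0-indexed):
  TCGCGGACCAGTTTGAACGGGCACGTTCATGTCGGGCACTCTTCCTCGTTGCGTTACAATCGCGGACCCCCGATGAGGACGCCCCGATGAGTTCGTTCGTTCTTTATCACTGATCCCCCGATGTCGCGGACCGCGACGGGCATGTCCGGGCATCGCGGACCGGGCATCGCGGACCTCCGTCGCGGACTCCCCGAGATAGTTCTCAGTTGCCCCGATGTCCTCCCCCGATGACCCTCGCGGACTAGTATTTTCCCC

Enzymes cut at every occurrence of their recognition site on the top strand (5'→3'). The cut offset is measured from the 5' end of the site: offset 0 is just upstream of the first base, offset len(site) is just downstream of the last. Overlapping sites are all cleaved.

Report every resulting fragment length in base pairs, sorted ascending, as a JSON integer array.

[4,4,5,5,5,5,6,7,7,7,8,9,9,9,10,10,11,12,13,13,13,14,14,15,19,21]

Site scan:
  QalIV CGGGCA/4: at [17, 32, 136, 146, 160] ⇒ [21, 36, 140, 150, 164]
  OquIII CCCCGATG/4: at [67, 81, 115, 209, 222] ⇒ [71, 85, 119, 213, 226]
  CdoVI AGTT/0: at [9, 89, 197, 204] ⇒ [9, 89, 197, 204]
  RvuX TCGCGGAC/3: at [0, 59, 123, 152, 166, 179, 234] ⇒ [3, 62, 126, 155, 169, 182, 237]
  KluV CGTT/3: at [23, 46, 51, 93, 97] ⇒ [26, 49, 54, 96, 100]

Pooled cuts: [3, 9, 21, 26, 36, 49, 54, 62, 71, 85, 89, 96, 100, 119, 126, 140, 150, 155, 164, 169, 182, 197, 204, 213, 226, 237]

Fragments:
  3→9: 6 bp
  9→21: 12 bp
  21→26: 5 bp
  26→36: 10 bp
  36→49: 13 bp
  49→54: 5 bp
  54→62: 8 bp
  62→71: 9 bp
  71→85: 14 bp
  85→89: 4 bp
  89→96: 7 bp
  96→100: 4 bp
  100→119: 19 bp
  119→126: 7 bp
  126→140: 14 bp
  140→150: 10 bp
  150→155: 5 bp
  155→164: 9 bp
  164→169: 5 bp
  169→182: 13 bp
  182→197: 15 bp
  197→204: 7 bp
  204→213: 9 bp
  213→226: 13 bp
  226→237: 11 bp
  237→3 (wrap): 255-237+3 = 21 bp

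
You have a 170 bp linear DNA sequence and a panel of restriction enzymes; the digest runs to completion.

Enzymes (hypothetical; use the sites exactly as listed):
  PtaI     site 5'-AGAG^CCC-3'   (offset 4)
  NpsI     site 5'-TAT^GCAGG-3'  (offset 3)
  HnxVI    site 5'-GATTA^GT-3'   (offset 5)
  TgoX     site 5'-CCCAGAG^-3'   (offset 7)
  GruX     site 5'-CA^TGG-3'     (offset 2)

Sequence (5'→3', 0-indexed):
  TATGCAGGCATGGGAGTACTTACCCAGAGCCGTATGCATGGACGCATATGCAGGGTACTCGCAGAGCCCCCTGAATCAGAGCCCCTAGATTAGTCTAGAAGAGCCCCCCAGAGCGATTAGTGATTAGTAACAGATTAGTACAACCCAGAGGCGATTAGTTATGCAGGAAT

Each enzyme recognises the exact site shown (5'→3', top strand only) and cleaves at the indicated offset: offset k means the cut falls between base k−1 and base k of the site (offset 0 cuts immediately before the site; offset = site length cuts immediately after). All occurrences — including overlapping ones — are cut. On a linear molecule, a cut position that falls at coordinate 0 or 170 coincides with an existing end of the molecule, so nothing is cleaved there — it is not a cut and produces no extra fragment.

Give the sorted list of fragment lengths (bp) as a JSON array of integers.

[3,5,6,7,7,7,8,9,10,11,11,11,11,13,15,17,19]

Scan for sites:
  PtaI (AGAGCCC, off=4): starts [62, 77, 99] → cuts [66, 81, 103]
  NpsI (TATGCAGG, off=3): starts [0, 46, 159] → cuts [3, 49, 162]
  HnxVI (GATTAGT, off=5): starts [87, 114, 121, 132, 152] → cuts [92, 119, 126, 137, 157]
  TgoX (CCCAGAG, off=7): starts [22, 106, 143] → cuts [29, 113, 150]
  GruX (CATGG, off=2): starts [8, 36] → cuts [10, 38]

All cut coordinates (distinct, sorted): [3, 10, 29, 38, 49, 66, 81, 92, 103, 113, 119, 126, 137, 150, 157, 162]

Fragment lengths:
  [0,3): 3 bp
  [3,10): 7 bp
  [10,29): 19 bp
  [29,38): 9 bp
  [38,49): 11 bp
  [49,66): 17 bp
  [66,81): 15 bp
  [81,92): 11 bp
  [92,103): 11 bp
  [103,113): 10 bp
  [113,119): 6 bp
  [119,126): 7 bp
  [126,137): 11 bp
  [137,150): 13 bp
  [150,157): 7 bp
  [157,162): 5 bp
  [162,170): 8 bp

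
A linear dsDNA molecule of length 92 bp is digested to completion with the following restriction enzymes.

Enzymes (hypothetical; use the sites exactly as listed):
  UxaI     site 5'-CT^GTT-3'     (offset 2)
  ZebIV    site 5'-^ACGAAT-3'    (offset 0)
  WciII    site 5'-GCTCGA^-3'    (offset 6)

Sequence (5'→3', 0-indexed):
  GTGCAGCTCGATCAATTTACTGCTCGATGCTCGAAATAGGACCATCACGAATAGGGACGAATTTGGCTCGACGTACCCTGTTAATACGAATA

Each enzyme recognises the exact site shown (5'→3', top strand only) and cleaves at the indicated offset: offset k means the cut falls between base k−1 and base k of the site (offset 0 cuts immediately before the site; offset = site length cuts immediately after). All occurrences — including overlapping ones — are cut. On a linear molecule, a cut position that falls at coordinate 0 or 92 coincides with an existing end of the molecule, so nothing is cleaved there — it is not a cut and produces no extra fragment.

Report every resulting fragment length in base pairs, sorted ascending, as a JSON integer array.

[6,7,7,8,10,11,12,15,16]

Site scan:
  UxaI (CTGTT, off=2): starts [77] → cuts [79]
  ZebIV (ACGAAT, off=0): starts [46, 56, 85] → cuts [46, 56, 85]
  WciII (GCTCGA, off=6): starts [5, 21, 28, 65] → cuts [11, 27, 34, 71]

All cut coordinates (distinct, sorted): [11, 27, 34, 46, 56, 71, 79, 85]

Fragment lengths:
  [0,11): 11 bp
  [11,27): 16 bp
  [27,34): 7 bp
  [34,46): 12 bp
  [46,56): 10 bp
  [56,71): 15 bp
  [71,79): 8 bp
  [79,85): 6 bp
  [85,92): 7 bp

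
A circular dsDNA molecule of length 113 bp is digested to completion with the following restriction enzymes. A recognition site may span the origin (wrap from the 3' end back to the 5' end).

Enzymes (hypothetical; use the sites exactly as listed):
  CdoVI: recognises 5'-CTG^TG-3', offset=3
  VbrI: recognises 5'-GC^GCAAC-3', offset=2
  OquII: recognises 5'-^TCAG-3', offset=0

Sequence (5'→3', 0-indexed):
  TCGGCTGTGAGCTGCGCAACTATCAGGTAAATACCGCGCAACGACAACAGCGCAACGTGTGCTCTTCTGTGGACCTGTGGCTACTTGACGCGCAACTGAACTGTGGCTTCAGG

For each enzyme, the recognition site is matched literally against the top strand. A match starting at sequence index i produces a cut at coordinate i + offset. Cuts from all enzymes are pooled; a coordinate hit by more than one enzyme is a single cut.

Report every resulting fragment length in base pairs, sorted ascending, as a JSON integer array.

[5,7,8,8,12,12,14,14,15,18]

Per-enzyme occurrences:
  CdoVI (CTGTG, off=3): starts [4, 66, 74, 100] → cuts [7, 69, 77, 103]
  VbrI (GCGCAAC, off=2): starts [13, 35, 49, 89] → cuts [15, 37, 51, 91]
  OquII (TCAG, off=0): starts [22, 108] → cuts [22, 108]

Pooled cuts: [7, 15, 22, 37, 51, 69, 77, 91, 103, 108]

Fragments:
  7→15: 8 bp
  15→22: 7 bp
  22→37: 15 bp
  37→51: 14 bp
  51→69: 18 bp
  69→77: 8 bp
  77→91: 14 bp
  91→103: 12 bp
  103→108: 5 bp
  108→7 (wrap): 113-108+7 = 12 bp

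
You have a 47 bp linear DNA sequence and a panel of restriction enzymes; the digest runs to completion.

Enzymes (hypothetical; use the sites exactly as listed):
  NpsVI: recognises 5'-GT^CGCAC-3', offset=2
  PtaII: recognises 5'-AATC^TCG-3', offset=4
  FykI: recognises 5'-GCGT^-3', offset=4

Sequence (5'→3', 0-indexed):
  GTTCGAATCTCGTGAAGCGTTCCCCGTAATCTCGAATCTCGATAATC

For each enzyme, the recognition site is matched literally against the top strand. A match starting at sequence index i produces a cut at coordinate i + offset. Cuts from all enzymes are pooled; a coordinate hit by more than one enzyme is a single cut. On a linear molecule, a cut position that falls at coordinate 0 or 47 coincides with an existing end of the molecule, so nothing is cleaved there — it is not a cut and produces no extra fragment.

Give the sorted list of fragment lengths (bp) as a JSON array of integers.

Per-enzyme occurrences:
  NpsVI (GTCGCAC, off=2): no sites
  PtaII AATCTCG/4: at [5, 27, 34] ⇒ [9, 31, 38]
  FykI GCGT/4: at [16] ⇒ [20]

All cut coordinates (distinct, sorted): [9, 20, 31, 38]

Fragment lengths:
  [0,9): 9 bp
  [9,20): 11 bp
  [20,31): 11 bp
  [31,38): 7 bp
  [38,47): 9 bp

[7,9,9,11,11]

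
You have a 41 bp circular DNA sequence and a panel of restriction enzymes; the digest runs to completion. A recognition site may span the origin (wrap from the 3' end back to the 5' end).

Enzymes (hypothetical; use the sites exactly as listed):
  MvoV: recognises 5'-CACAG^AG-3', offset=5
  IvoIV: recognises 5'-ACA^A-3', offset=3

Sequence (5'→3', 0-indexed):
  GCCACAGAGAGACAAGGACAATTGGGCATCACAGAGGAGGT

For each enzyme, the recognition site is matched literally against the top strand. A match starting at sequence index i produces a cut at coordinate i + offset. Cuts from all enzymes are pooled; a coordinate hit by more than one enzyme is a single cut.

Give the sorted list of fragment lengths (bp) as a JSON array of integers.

Per-enzyme occurrences:
  MvoV (CACAGAG, off=5): starts [2, 29] → cuts [7, 34]
  IvoIV (ACAA, off=3): starts [11, 17] → cuts [14, 20]

All cut coordinates (distinct, sorted): [7, 14, 20, 34]

Fragments:
  7→14: 7 bp
  14→20: 6 bp
  20→34: 14 bp
  34→7 (wrap): 41-34+7 = 14 bp

[6,7,14,14]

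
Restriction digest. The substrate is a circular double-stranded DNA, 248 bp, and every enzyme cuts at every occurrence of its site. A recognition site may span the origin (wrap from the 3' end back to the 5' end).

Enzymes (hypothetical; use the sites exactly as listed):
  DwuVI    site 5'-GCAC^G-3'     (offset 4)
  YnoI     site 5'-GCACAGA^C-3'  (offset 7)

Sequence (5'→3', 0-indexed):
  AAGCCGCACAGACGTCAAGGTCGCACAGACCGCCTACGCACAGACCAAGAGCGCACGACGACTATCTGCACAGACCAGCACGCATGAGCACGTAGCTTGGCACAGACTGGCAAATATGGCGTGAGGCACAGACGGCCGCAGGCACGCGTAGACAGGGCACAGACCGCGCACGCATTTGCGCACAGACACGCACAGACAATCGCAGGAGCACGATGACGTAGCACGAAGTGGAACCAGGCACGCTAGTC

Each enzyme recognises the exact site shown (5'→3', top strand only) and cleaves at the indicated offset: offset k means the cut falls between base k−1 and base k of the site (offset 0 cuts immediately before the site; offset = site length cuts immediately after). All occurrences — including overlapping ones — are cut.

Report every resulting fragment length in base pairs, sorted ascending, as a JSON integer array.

[7,8,10,10,12,13,13,15,15,15,15,17,17,18,18,19,26]

Per-enzyme occurrences:
  DwuVI (GCACG, off=4): starts [52, 77, 87, 141, 167, 207, 220, 237] → cuts [56, 81, 91, 145, 171, 211, 224, 241]
  YnoI (GCACAGAC, off=7): starts [5, 22, 37, 67, 99, 125, 156, 179, 189] → cuts [12, 29, 44, 74, 106, 132, 163, 186, 196]

All cut coordinates (distinct, sorted): [12, 29, 44, 56, 74, 81, 91, 106, 132, 145, 163, 171, 186, 196, 211, 224, 241]

Fragments:
  12→29: 17 bp
  29→44: 15 bp
  44→56: 12 bp
  56→74: 18 bp
  74→81: 7 bp
  81→91: 10 bp
  91→106: 15 bp
  106→132: 26 bp
  132→145: 13 bp
  145→163: 18 bp
  163→171: 8 bp
  171→186: 15 bp
  186→196: 10 bp
  196→211: 15 bp
  211→224: 13 bp
  224→241: 17 bp
  241→12 (wrap): 248-241+12 = 19 bp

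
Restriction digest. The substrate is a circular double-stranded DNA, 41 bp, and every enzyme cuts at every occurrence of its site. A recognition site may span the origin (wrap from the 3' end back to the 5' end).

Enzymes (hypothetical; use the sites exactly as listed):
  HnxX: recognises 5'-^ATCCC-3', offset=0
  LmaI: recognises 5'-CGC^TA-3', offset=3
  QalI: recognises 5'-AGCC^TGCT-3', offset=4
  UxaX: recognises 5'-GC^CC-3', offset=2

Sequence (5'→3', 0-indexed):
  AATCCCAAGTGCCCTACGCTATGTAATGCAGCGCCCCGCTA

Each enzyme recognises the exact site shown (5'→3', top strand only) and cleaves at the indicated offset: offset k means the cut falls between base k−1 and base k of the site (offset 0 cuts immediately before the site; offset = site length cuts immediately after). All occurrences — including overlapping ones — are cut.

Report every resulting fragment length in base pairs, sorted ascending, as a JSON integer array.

[3,5,7,11,15]

Scan for sites:
  HnxX (ATCCC, off=0): starts [1] → cuts [1]
  LmaI (CGCTA, off=3): starts [16, 36] → cuts [19, 39]
  QalI (AGCCTGCT, off=4): no sites
  UxaX (GCCC, off=2): starts [10, 32] → cuts [12, 34]

Pooled cuts: [1, 12, 19, 34, 39]

Fragments:
  1→12: 11 bp
  12→19: 7 bp
  19→34: 15 bp
  34→39: 5 bp
  39→1 (wrap): 41-39+1 = 3 bp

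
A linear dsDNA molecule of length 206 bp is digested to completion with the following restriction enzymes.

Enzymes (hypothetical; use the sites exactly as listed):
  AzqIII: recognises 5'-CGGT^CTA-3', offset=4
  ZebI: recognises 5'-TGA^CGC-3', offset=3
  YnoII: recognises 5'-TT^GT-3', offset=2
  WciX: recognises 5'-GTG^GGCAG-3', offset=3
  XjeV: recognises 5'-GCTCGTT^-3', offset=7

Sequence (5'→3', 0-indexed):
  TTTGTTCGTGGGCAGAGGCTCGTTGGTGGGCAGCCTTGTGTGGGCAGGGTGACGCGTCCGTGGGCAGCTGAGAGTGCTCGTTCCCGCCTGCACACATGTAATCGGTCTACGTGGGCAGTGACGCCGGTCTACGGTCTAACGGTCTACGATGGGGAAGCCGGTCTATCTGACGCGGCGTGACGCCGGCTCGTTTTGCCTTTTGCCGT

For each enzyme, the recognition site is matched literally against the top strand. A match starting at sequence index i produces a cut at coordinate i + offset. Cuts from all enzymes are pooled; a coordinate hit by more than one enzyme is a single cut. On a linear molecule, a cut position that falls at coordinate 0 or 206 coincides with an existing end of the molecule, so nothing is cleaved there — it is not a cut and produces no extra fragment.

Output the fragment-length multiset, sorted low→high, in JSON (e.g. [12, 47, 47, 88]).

Per-enzyme occurrences:
  AzqIII (CGGTCTA, off=4): starts [102, 124, 131, 139, 158] → cuts [106, 128, 135, 143, 162]
  ZebI (TGACGC, off=3): starts [49, 118, 167, 177] → cuts [52, 121, 170, 180]
  YnoII (TTGT, off=2): starts [1, 35] → cuts [3, 37]
  WciX (GTGGGCAG, off=3): starts [7, 25, 39, 59, 110] → cuts [10, 28, 42, 62, 113]
  XjeV (GCTCGTT, off=7): starts [17, 75, 185] → cuts [24, 82, 192]

Pooled cuts: [3, 10, 24, 28, 37, 42, 52, 62, 82, 106, 113, 121, 128, 135, 143, 162, 170, 180, 192]

Fragment lengths:
  [0,3): 3 bp
  [3,10): 7 bp
  [10,24): 14 bp
  [24,28): 4 bp
  [28,37): 9 bp
  [37,42): 5 bp
  [42,52): 10 bp
  [52,62): 10 bp
  [62,82): 20 bp
  [82,106): 24 bp
  [106,113): 7 bp
  [113,121): 8 bp
  [121,128): 7 bp
  [128,135): 7 bp
  [135,143): 8 bp
  [143,162): 19 bp
  [162,170): 8 bp
  [170,180): 10 bp
  [180,192): 12 bp
  [192,206): 14 bp

[3,4,5,7,7,7,7,8,8,8,9,10,10,10,12,14,14,19,20,24]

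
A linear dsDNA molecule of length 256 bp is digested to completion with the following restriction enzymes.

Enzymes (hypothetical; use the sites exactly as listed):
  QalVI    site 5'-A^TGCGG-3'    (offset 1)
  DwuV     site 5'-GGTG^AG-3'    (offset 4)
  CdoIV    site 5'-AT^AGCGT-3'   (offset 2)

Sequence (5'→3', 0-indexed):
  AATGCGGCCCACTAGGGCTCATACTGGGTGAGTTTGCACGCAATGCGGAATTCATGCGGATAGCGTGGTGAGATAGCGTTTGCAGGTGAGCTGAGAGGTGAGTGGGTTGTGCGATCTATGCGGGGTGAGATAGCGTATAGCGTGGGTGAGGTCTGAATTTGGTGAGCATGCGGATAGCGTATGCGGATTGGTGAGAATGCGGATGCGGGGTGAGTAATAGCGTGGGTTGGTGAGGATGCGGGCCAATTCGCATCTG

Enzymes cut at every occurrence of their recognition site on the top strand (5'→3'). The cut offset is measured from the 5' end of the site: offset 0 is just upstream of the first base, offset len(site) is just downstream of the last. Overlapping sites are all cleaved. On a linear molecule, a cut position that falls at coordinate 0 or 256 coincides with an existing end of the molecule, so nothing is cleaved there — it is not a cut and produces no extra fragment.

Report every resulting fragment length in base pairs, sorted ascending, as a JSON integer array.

[2,4,4,4,4,4,6,6,6,7,7,7,9,9,9,10,11,12,12,13,14,14,16,18,20,28]

Site scan:
  QalVI (ATGCGG, off=1): starts [1, 42, 53, 117, 167, 180, 196, 202, 235] → cuts [2, 43, 54, 118, 168, 181, 197, 203, 236]
  DwuV (GGTGAG, off=4): starts [26, 66, 84, 96, 123, 144, 160, 189, 208, 228] → cuts [30, 70, 88, 100, 127, 148, 164, 193, 212, 232]
  CdoIV (ATAGCGT, off=2): starts [59, 72, 129, 136, 173, 216] → cuts [61, 74, 131, 138, 175, 218]

All cut coordinates (distinct, sorted): [2, 30, 43, 54, 61, 70, 74, 88, 100, 118, 127, 131, 138, 148, 164, 168, 175, 181, 193, 197, 203, 212, 218, 232, 236]

Fragment lengths:
  [0,2): 2 bp
  [2,30): 28 bp
  [30,43): 13 bp
  [43,54): 11 bp
  [54,61): 7 bp
  [61,70): 9 bp
  [70,74): 4 bp
  [74,88): 14 bp
  [88,100): 12 bp
  [100,118): 18 bp
  [118,127): 9 bp
  [127,131): 4 bp
  [131,138): 7 bp
  [138,148): 10 bp
  [148,164): 16 bp
  [164,168): 4 bp
  [168,175): 7 bp
  [175,181): 6 bp
  [181,193): 12 bp
  [193,197): 4 bp
  [197,203): 6 bp
  [203,212): 9 bp
  [212,218): 6 bp
  [218,232): 14 bp
  [232,236): 4 bp
  [236,256): 20 bp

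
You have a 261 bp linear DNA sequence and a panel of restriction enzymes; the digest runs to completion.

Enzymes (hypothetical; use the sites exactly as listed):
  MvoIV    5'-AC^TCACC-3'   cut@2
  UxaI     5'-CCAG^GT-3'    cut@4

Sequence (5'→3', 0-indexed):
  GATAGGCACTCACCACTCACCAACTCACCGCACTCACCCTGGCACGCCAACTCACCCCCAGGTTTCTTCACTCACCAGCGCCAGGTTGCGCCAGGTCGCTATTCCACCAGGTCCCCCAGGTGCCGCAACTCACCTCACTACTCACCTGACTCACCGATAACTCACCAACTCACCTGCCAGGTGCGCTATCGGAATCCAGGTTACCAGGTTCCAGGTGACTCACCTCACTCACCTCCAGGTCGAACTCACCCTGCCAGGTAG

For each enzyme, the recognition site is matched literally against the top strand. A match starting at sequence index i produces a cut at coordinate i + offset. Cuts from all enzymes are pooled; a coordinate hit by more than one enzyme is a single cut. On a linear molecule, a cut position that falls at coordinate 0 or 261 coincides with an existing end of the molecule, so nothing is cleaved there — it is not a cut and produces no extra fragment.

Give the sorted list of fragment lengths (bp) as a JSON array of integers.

Scan for sites:
  MvoIV ACTCACC/2: at [7, 14, 22, 31, 49, 69, 127, 139, 148, 159, 167, 217, 226, 243] ⇒ [9, 16, 24, 33, 51, 71, 129, 141, 150, 161, 169, 219, 228, 245]
  UxaI CCAGGT/4: at [57, 80, 90, 106, 115, 176, 195, 203, 210, 234, 253] ⇒ [61, 84, 94, 110, 119, 180, 199, 207, 214, 238, 257]

Pooled cuts: [9, 16, 24, 33, 51, 61, 71, 84, 94, 110, 119, 129, 141, 150, 161, 169, 180, 199, 207, 214, 219, 228, 238, 245, 257]

Fragment lengths:
  [0,9): 9 bp
  [9,16): 7 bp
  [16,24): 8 bp
  [24,33): 9 bp
  [33,51): 18 bp
  [51,61): 10 bp
  [61,71): 10 bp
  [71,84): 13 bp
  [84,94): 10 bp
  [94,110): 16 bp
  [110,119): 9 bp
  [119,129): 10 bp
  [129,141): 12 bp
  [141,150): 9 bp
  [150,161): 11 bp
  [161,169): 8 bp
  [169,180): 11 bp
  [180,199): 19 bp
  [199,207): 8 bp
  [207,214): 7 bp
  [214,219): 5 bp
  [219,228): 9 bp
  [228,238): 10 bp
  [238,245): 7 bp
  [245,257): 12 bp
  [257,261): 4 bp

[4,5,7,7,7,8,8,8,9,9,9,9,9,10,10,10,10,10,11,11,12,12,13,16,18,19]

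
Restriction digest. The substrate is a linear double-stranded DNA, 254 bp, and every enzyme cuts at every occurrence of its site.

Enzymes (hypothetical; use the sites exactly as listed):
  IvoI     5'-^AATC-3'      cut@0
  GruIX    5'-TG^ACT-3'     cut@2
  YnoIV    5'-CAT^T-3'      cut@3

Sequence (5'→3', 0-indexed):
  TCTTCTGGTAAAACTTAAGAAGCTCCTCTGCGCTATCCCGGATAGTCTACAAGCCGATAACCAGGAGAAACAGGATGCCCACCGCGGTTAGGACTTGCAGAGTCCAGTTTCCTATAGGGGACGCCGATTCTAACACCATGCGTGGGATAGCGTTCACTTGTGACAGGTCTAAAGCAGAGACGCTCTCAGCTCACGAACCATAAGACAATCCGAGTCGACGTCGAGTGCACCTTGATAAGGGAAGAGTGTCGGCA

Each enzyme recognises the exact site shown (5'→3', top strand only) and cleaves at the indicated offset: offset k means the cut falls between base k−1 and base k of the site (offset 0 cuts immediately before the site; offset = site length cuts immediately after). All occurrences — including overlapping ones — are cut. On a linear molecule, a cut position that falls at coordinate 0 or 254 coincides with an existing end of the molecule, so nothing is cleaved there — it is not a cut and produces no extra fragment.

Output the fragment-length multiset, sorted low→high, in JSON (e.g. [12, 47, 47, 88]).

[48,206]

Site scan:
  IvoI (AATC, off=0): starts [206] → cuts [206]
  GruIX (TGACT, off=2): no sites
  YnoIV (CATT, off=3): no sites

Pooled cuts: [206]

Fragment lengths:
  [0,206): 206 bp
  [206,254): 48 bp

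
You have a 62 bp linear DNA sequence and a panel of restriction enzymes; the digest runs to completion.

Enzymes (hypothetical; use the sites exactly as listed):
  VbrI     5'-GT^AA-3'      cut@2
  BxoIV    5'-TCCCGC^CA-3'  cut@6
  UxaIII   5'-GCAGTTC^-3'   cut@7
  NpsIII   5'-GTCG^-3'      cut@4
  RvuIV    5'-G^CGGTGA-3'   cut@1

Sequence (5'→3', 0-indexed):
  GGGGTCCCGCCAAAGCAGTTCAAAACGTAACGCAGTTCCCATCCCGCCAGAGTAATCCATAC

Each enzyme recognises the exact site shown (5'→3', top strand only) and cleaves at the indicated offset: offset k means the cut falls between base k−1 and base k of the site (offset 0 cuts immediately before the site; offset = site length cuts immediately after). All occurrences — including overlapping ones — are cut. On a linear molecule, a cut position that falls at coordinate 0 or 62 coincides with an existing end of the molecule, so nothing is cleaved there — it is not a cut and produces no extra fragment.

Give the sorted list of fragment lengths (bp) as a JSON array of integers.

[6,7,9,9,10,10,11]

Scan for sites:
  VbrI (GTAA, off=2): starts [26, 51] → cuts [28, 53]
  BxoIV (TCCCGCCA, off=6): starts [4, 41] → cuts [10, 47]
  UxaIII (GCAGTTC, off=7): starts [14, 31] → cuts [21, 38]
  NpsIII (GTCG, off=4): no sites
  RvuIV (GCGGTGA, off=1): no sites

Pooled cuts: [10, 21, 28, 38, 47, 53]

Fragments:
  [0,10): 10 bp
  [10,21): 11 bp
  [21,28): 7 bp
  [28,38): 10 bp
  [38,47): 9 bp
  [47,53): 6 bp
  [53,62): 9 bp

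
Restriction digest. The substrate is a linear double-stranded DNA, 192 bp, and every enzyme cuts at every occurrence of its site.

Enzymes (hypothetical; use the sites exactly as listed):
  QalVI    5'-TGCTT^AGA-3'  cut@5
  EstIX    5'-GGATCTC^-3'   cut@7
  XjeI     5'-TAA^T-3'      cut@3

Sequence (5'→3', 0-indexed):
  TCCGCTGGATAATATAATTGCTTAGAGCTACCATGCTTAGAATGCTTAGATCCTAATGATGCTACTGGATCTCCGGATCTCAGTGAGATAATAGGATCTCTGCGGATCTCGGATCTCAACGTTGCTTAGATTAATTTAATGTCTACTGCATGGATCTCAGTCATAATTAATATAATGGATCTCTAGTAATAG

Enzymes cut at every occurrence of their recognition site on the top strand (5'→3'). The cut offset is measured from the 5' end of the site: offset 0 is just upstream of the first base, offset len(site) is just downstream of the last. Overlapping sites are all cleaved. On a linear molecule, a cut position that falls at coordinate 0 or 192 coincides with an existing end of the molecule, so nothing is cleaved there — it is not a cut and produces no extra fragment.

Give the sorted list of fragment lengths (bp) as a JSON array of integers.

Site scan:
  QalVI (TGCTTAGA, off=5): starts [18, 33, 42, 122] → cuts [23, 38, 47, 127]
  EstIX (GGATCTC, off=7): starts [66, 74, 93, 103, 110, 151, 176] → cuts [73, 81, 100, 110, 117, 158, 183]
  XjeI (TAAT, off=3): starts [9, 14, 53, 88, 131, 136, 163, 167, 172, 186] → cuts [12, 17, 56, 91, 134, 139, 166, 170, 175, 189]

Pooled cuts: [12, 17, 23, 38, 47, 56, 73, 81, 91, 100, 110, 117, 127, 134, 139, 158, 166, 170, 175, 183, 189]

Fragment lengths:
  [0,12): 12 bp
  [12,17): 5 bp
  [17,23): 6 bp
  [23,38): 15 bp
  [38,47): 9 bp
  [47,56): 9 bp
  [56,73): 17 bp
  [73,81): 8 bp
  [81,91): 10 bp
  [91,100): 9 bp
  [100,110): 10 bp
  [110,117): 7 bp
  [117,127): 10 bp
  [127,134): 7 bp
  [134,139): 5 bp
  [139,158): 19 bp
  [158,166): 8 bp
  [166,170): 4 bp
  [170,175): 5 bp
  [175,183): 8 bp
  [183,189): 6 bp
  [189,192): 3 bp

[3,4,5,5,5,6,6,7,7,8,8,8,9,9,9,10,10,10,12,15,17,19]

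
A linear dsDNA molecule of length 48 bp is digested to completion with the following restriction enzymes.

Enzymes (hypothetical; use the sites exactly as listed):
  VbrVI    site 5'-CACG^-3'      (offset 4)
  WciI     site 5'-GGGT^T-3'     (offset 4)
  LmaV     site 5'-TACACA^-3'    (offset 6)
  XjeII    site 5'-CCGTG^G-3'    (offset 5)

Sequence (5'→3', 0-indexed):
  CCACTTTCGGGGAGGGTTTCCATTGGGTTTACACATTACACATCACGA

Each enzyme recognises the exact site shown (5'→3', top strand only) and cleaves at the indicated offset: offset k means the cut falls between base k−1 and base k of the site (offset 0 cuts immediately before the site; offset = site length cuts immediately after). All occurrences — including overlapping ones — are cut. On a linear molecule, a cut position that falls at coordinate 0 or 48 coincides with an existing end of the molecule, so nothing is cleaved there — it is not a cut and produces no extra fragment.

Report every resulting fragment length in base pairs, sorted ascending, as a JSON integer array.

Scan for sites:
  VbrVI (CACG, off=4): starts [43] → cuts [47]
  WciI (GGGTT, off=4): starts [13, 24] → cuts [17, 28]
  LmaV (TACACA, off=6): starts [29, 36] → cuts [35, 42]
  XjeII (CCGTGG, off=5): no sites

Pooled cuts: [17, 28, 35, 42, 47]

Fragments:
  [0,17): 17 bp
  [17,28): 11 bp
  [28,35): 7 bp
  [35,42): 7 bp
  [42,47): 5 bp
  [47,48): 1 bp

[1,5,7,7,11,17]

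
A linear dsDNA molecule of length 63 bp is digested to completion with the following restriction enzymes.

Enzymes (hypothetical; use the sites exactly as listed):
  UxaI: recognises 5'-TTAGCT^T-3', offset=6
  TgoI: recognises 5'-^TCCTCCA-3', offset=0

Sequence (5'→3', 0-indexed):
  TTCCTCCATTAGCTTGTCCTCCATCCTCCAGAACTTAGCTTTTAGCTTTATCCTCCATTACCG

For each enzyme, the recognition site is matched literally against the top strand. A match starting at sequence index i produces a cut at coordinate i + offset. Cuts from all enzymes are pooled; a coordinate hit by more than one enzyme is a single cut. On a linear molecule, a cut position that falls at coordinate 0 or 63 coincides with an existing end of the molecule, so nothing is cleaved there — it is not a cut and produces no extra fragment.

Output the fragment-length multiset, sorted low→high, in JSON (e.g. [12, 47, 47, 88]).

Scan for sites:
  UxaI TTAGCTT/6: at [8, 34, 41] ⇒ [14, 40, 47]
  TgoI TCCTCCA/0: at [1, 16, 23, 50] ⇒ [1, 16, 23, 50]

Pooled cuts: [1, 14, 16, 23, 40, 47, 50]

Fragments:
  [0,1): 1 bp
  [1,14): 13 bp
  [14,16): 2 bp
  [16,23): 7 bp
  [23,40): 17 bp
  [40,47): 7 bp
  [47,50): 3 bp
  [50,63): 13 bp

[1,2,3,7,7,13,13,17]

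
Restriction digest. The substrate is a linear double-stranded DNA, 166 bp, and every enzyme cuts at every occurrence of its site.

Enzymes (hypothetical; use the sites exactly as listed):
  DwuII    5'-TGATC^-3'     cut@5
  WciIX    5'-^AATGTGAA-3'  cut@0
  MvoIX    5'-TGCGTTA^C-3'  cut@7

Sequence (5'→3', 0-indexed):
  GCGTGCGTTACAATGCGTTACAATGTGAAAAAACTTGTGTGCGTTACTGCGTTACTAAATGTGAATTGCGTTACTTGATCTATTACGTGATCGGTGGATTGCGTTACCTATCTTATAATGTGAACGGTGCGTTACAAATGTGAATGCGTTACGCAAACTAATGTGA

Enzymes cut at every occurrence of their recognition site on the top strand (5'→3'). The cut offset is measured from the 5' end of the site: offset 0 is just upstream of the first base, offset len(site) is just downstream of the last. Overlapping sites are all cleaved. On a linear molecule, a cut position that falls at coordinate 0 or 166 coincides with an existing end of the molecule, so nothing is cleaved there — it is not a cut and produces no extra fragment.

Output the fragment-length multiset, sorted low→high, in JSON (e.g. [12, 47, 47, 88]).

[1,2,3,7,8,10,10,10,12,14,15,15,16,18,25]

Per-enzyme occurrences:
  DwuII TGATC/5: at [75, 87] ⇒ [80, 92]
  WciIX AATGTGAA/0: at [21, 57, 116, 136] ⇒ [21, 57, 116, 136]
  MvoIX TGCGTTAC/7: at [3, 13, 39, 47, 66, 99, 127, 144] ⇒ [10, 20, 46, 54, 73, 106, 134, 151]

All cut coordinates (distinct, sorted): [10, 20, 21, 46, 54, 57, 73, 80, 92, 106, 116, 134, 136, 151]

Fragment lengths:
  [0,10): 10 bp
  [10,20): 10 bp
  [20,21): 1 bp
  [21,46): 25 bp
  [46,54): 8 bp
  [54,57): 3 bp
  [57,73): 16 bp
  [73,80): 7 bp
  [80,92): 12 bp
  [92,106): 14 bp
  [106,116): 10 bp
  [116,134): 18 bp
  [134,136): 2 bp
  [136,151): 15 bp
  [151,166): 15 bp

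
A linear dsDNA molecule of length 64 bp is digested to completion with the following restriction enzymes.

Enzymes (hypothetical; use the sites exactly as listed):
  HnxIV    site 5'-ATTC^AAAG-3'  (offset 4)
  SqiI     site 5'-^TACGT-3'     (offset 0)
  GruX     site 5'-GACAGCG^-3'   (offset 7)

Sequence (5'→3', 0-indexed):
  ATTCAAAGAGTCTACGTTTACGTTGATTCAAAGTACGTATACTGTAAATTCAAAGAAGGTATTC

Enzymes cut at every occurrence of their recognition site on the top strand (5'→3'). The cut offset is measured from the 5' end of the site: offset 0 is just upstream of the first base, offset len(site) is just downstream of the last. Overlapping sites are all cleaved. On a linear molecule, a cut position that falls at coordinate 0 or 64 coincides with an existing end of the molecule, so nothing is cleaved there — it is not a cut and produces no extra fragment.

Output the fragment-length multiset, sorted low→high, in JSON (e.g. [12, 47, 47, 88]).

[4,4,6,8,11,13,18]

Scan for sites:
  HnxIV ATTCAAAG/4: at [0, 25, 47] ⇒ [4, 29, 51]
  SqiI TACGT/0: at [12, 18, 33] ⇒ [12, 18, 33]
  GruX (GACAGCG, off=7): no sites

Pooled cuts: [4, 12, 18, 29, 33, 51]

Fragments:
  [0,4): 4 bp
  [4,12): 8 bp
  [12,18): 6 bp
  [18,29): 11 bp
  [29,33): 4 bp
  [33,51): 18 bp
  [51,64): 13 bp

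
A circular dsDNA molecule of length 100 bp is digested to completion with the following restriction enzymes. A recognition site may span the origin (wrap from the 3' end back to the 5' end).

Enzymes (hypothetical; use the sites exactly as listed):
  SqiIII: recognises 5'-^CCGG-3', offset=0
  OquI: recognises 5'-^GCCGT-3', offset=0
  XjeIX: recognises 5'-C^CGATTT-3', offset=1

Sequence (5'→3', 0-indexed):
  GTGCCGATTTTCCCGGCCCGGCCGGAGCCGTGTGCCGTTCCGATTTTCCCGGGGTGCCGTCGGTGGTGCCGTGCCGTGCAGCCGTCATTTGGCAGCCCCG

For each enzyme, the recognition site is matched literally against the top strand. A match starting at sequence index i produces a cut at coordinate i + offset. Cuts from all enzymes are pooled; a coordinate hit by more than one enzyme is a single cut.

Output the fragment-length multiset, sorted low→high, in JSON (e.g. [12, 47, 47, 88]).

[4,5,5,5,7,7,7,7,8,8,8,12,17]

Site scan:
  SqiIII (CCGG, off=0): starts [12, 17, 21, 48, 97] → cuts [12, 17, 21, 48, 97]
  OquI (GCCGT, off=0): starts [26, 33, 55, 67, 72, 80] → cuts [26, 33, 55, 67, 72, 80]
  XjeIX (CCGATTT, off=1): starts [3, 39] → cuts [4, 40]

All cut coordinates (distinct, sorted): [4, 12, 17, 21, 26, 33, 40, 48, 55, 67, 72, 80, 97]

Fragments:
  4→12: 8 bp
  12→17: 5 bp
  17→21: 4 bp
  21→26: 5 bp
  26→33: 7 bp
  33→40: 7 bp
  40→48: 8 bp
  48→55: 7 bp
  55→67: 12 bp
  67→72: 5 bp
  72→80: 8 bp
  80→97: 17 bp
  97→4 (wrap): 100-97+4 = 7 bp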